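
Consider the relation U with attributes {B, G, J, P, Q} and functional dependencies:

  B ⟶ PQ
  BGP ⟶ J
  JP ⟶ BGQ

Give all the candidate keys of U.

{B, G}⁺: B→PQ adds P, Q; BGP→J adds J → {B, G, J, P, Q}. Minimal: {G}⁺ = {G}; {B}⁺ = {B, P, Q} — none reach the full schema.
{B, J}⁺: B→PQ adds P, Q; JP→BGQ adds G → {B, G, J, P, Q}. Minimal: {J}⁺ = {J}; {B}⁺ = {B, P, Q} — none reach the full schema.
{J, P}⁺: JP→BGQ adds B, G, Q → {B, G, J, P, Q}. Minimal: {P}⁺ = {P}; {J}⁺ = {J} — none reach the full schema.
Any other superkey contains one of these as a subset, so there are no further candidate keys.

(B, G); (B, J); (J, P)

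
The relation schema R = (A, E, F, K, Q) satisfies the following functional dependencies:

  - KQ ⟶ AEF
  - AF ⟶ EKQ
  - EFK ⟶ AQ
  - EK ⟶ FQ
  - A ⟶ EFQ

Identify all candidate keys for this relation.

{A}; {E, K}; {K, Q}

{A}⁺: A→EFQ adds E, F, Q; AF→EKQ adds K → {A, E, F, K, Q}.
{E, K}⁺: EK→FQ adds F, Q; KQ→AEF adds A → {A, E, F, K, Q}. Minimal: {K}⁺ = {K}; {E}⁺ = {E} — none reach the full schema.
{K, Q}⁺: KQ→AEF adds A, E, F → {A, E, F, K, Q}. Minimal: {Q}⁺ = {Q}; {K}⁺ = {K} — none reach the full schema.
Any other superkey contains one of these as a subset, so there are no further candidate keys.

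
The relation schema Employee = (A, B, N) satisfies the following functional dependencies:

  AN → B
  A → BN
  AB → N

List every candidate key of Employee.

Attribute A never appears on the right-hand side of any dependency, so A must belong to every candidate key.
{A}⁺ = {A, B, N}, which is all of the schema, so {A} is the only candidate key.

A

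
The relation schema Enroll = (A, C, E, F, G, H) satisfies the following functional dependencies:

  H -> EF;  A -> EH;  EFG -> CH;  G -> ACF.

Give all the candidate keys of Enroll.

Attribute G never appears on the right-hand side of any dependency, so G must belong to every candidate key.
{G}⁺ = {A, C, E, F, G, H}, which is all of the schema, so {G} is the only candidate key.

G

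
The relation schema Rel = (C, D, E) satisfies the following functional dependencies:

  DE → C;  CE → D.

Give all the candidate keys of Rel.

{C, E}⁺: CE→D adds D → {C, D, E}. Minimal: {E}⁺ = {E}; {C}⁺ = {C} — none reach the full schema.
{D, E}⁺: DE→C adds C → {C, D, E}. Minimal: {E}⁺ = {E}; {D}⁺ = {D} — none reach the full schema.

(C, E), (D, E)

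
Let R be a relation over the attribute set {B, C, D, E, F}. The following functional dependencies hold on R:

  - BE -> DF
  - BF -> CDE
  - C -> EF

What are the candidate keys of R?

(B, C); (B, E); (B, F)

Attribute B never appears on the right-hand side of any dependency, so B must belong to every candidate key.
{B}⁺ = {B}, which is not all of the schema, so we must add further attributes.
{B, C}⁺: C→EF adds E, F; BE→DF adds D → {B, C, D, E, F}. Minimal: {C}⁺ = {C, E, F}; {B}⁺ = {B} — none reach the full schema.
{B, E}⁺: BE→DF adds D, F; BF→CDE adds C → {B, C, D, E, F}. Minimal: {E}⁺ = {E}; {B}⁺ = {B} — none reach the full schema.
{B, F}⁺: BF→CDE adds C, D, E → {B, C, D, E, F}. Minimal: {F}⁺ = {F}; {B}⁺ = {B} — none reach the full schema.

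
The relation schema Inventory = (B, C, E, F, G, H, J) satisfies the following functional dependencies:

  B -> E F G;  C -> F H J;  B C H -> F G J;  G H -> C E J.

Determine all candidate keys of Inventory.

Attribute B never appears on the right-hand side of any dependency, so B must belong to every candidate key.
{B}⁺ = {B, E, F, G}, which is not all of the schema, so we must add further attributes.
{B, C}⁺: B→EFG adds E, F, G; C→FHJ adds H, J → {B, C, E, F, G, H, J}. Minimal: {C}⁺ = {C, F, H, J}; {B}⁺ = {B, E, F, G} — none reach the full schema.
{B, H}⁺: B→EFG adds E, F, G; GH→CEJ adds C, J → {B, C, E, F, G, H, J}. Minimal: {H}⁺ = {H}; {B}⁺ = {B, E, F, G} — none reach the full schema.

(B, C), (B, H)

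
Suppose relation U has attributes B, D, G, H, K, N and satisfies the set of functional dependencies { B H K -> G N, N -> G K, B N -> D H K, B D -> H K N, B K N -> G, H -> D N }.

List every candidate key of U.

Attribute B never appears on the right-hand side of any dependency, so B must belong to every candidate key.
{B}⁺ = {B}, which is not all of the schema, so we must add further attributes.
{B, D}⁺: BD→HKN adds H, K, N; BKN→G adds G → {B, D, G, H, K, N}. Minimal: {D}⁺ = {D}; {B}⁺ = {B} — none reach the full schema.
{B, H}⁺: H→DN adds D, N; N→GK adds G, K → {B, D, G, H, K, N}. Minimal: {H}⁺ = {D, G, H, K, N}; {B}⁺ = {B} — none reach the full schema.
{B, N}⁺: N→GK adds G, K; BN→DHK adds D, H → {B, D, G, H, K, N}. Minimal: {N}⁺ = {G, K, N}; {B}⁺ = {B} — none reach the full schema.
Any other superkey contains one of these as a subset, so there are no further candidate keys.

{B, D}, {B, H}, {B, N}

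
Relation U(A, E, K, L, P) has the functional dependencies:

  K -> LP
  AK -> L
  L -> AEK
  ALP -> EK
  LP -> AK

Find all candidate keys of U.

{K}, {L}

{K}⁺: K→LP adds L, P; L→AEK adds A, E → {A, E, K, L, P}.
{L}⁺: L→AEK adds A, E, K; K→LP adds P → {A, E, K, L, P}.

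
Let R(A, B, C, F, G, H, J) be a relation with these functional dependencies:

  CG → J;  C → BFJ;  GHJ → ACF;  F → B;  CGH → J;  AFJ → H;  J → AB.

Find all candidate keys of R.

Attribute G never appears on the right-hand side of any dependency, so G must belong to every candidate key.
{G}⁺ = {G}, which is not all of the schema, so we must add further attributes.
{C, G}⁺: CG→J adds J; C→BFJ adds B, F; J→AB adds A; AFJ→H adds H → {A, B, C, F, G, H, J}. Minimal: {G}⁺ = {G}; {C}⁺ = {A, B, C, F, H, J} — none reach the full schema.
{F, G, J}⁺: F→B adds B; J→AB adds A; AFJ→H adds H; GHJ→ACF adds C → {A, B, C, F, G, H, J}. Minimal: {G, J}⁺ = {A, B, G, J}; {F, J}⁺ = {A, B, F, H, J}; {F, G}⁺ = {B, F, G} — none reach the full schema.
{G, H, J}⁺: GHJ→ACF adds A, C, F; F→B adds B → {A, B, C, F, G, H, J}. Minimal: {H, J}⁺ = {A, B, H, J}; {G, J}⁺ = {A, B, G, J}; {G, H}⁺ = {G, H} — none reach the full schema.

CG; FGJ; GHJ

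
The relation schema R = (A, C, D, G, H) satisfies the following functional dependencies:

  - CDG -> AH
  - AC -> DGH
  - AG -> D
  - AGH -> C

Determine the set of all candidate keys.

{A, C}⁺: AC→DGH adds D, G, H → {A, C, D, G, H}. Minimal: {C}⁺ = {C}; {A}⁺ = {A} — none reach the full schema.
{A, G, H}⁺: AG→D adds D; AGH→C adds C → {A, C, D, G, H}. Minimal: {G, H}⁺ = {G, H}; {A, H}⁺ = {A, H}; {A, G}⁺ = {A, D, G} — none reach the full schema.
{C, D, G}⁺: CDG→AH adds A, H → {A, C, D, G, H}. Minimal: {D, G}⁺ = {D, G}; {C, G}⁺ = {C, G}; {C, D}⁺ = {C, D} — none reach the full schema.
Any other superkey contains one of these as a subset, so there are no further candidate keys.

AC, AGH, CDG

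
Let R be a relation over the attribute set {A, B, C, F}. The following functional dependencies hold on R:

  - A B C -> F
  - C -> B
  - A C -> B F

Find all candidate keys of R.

AC

{A, C}⁺: C→B adds B; AC→BF adds F → {A, B, C, F}. Minimal: {C}⁺ = {B, C}; {A}⁺ = {A} — none reach the full schema.
No other minimal superkey exists.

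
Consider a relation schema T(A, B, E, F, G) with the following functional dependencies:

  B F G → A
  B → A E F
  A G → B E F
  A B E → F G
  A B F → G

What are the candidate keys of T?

{B}, {A, G}

{B}⁺: B→AEF adds A, E, F; ABE→FG adds G → {A, B, E, F, G}.
{A, G}⁺: AG→BEF adds B, E, F → {A, B, E, F, G}. Minimal: {G}⁺ = {G}; {A}⁺ = {A} — none reach the full schema.
Any other superkey contains one of these as a subset, so there are no further candidate keys.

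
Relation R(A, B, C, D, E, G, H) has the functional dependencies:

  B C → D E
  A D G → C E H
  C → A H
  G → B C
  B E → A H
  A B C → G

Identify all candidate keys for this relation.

(G), (B, C)

{G}⁺: G→BC adds B, C; BC→DE adds D, E; C→AH adds A, H → {A, B, C, D, E, G, H}.
{B, C}⁺: BC→DE adds D, E; C→AH adds A, H; ABC→G adds G → {A, B, C, D, E, G, H}. Minimal: {C}⁺ = {A, C, H}; {B}⁺ = {B} — none reach the full schema.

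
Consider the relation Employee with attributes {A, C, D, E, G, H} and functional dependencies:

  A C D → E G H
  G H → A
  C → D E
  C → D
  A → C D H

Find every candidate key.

(A), (G, H)

{A}⁺: A→CDH adds C, D, H; ACD→EGH adds E, G → {A, C, D, E, G, H}.
{G, H}⁺: GH→A adds A; A→CDH adds C, D; ACD→EGH adds E → {A, C, D, E, G, H}. Minimal: {H}⁺ = {H}; {G}⁺ = {G} — none reach the full schema.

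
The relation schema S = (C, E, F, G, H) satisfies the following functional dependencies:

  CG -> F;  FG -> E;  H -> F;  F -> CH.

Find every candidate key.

{C, G}, {F, G}, {G, H}

Attribute G never appears on the right-hand side of any dependency, so G must belong to every candidate key.
{G}⁺ = {G}, which is not all of the schema, so we must add further attributes.
{C, G}⁺: CG→F adds F; FG→E adds E; F→CH adds H → {C, E, F, G, H}. Minimal: {G}⁺ = {G}; {C}⁺ = {C} — none reach the full schema.
{F, G}⁺: FG→E adds E; F→CH adds C, H → {C, E, F, G, H}. Minimal: {G}⁺ = {G}; {F}⁺ = {C, F, H} — none reach the full schema.
{G, H}⁺: H→F adds F; F→CH adds C; FG→E adds E → {C, E, F, G, H}. Minimal: {H}⁺ = {C, F, H}; {G}⁺ = {G} — none reach the full schema.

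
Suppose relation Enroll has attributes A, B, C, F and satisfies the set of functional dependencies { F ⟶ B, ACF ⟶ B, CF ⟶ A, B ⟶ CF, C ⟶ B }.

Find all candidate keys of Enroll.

{B}⁺: B→CF adds C, F; CF→A adds A → {A, B, C, F}.
{C}⁺: C→B adds B; B→CF adds F; CF→A adds A → {A, B, C, F}.
{F}⁺: F→B adds B; B→CF adds C; CF→A adds A → {A, B, C, F}.
Any other superkey contains one of these as a subset, so there are no further candidate keys.

B; C; F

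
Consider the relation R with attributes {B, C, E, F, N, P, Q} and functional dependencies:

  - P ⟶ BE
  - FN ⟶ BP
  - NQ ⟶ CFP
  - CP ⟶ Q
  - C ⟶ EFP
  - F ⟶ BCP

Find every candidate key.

{C, N}; {F, N}; {N, Q}

Attribute N never appears on the right-hand side of any dependency, so N must belong to every candidate key.
{N}⁺ = {N}, which is not all of the schema, so we must add further attributes.
{C, N}⁺: C→EFP adds E, F, P; F→BCP adds B; CP→Q adds Q → {B, C, E, F, N, P, Q}. Minimal: {N}⁺ = {N}; {C}⁺ = {B, C, E, F, P, Q} — none reach the full schema.
{F, N}⁺: FN→BP adds B, P; F→BCP adds C; P→BE adds E; CP→Q adds Q → {B, C, E, F, N, P, Q}. Minimal: {N}⁺ = {N}; {F}⁺ = {B, C, E, F, P, Q} — none reach the full schema.
{N, Q}⁺: NQ→CFP adds C, F, P; C→EFP adds E; F→BCP adds B → {B, C, E, F, N, P, Q}. Minimal: {Q}⁺ = {Q}; {N}⁺ = {N} — none reach the full schema.
Any other superkey contains one of these as a subset, so there are no further candidate keys.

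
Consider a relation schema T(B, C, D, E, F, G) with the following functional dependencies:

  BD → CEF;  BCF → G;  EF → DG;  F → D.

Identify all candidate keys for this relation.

Attribute B never appears on the right-hand side of any dependency, so B must belong to every candidate key.
{B}⁺ = {B}, which is not all of the schema, so we must add further attributes.
{B, D}⁺: BD→CEF adds C, E, F; BCF→G adds G → {B, C, D, E, F, G}. Minimal: {D}⁺ = {D}; {B}⁺ = {B} — none reach the full schema.
{B, F}⁺: F→D adds D; BD→CEF adds C, E; BCF→G adds G → {B, C, D, E, F, G}. Minimal: {F}⁺ = {D, F}; {B}⁺ = {B} — none reach the full schema.
Any other superkey contains one of these as a subset, so there are no further candidate keys.

{B, D}; {B, F}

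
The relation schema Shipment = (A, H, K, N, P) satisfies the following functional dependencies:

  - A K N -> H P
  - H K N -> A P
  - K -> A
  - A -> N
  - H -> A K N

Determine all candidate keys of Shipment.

{H}⁺: H→AKN adds A, K, N; AKN→HP adds P → {A, H, K, N, P}.
{K}⁺: K→A adds A; A→N adds N; AKN→HP adds H, P → {A, H, K, N, P}.

{H}, {K}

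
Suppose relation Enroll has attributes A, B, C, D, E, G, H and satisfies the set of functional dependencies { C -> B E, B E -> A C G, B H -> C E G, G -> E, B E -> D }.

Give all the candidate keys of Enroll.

(B, H), (C, H)

{B, H}⁺: BH→CEG adds C, E, G; BE→D adds D; BE→ACG adds A → {A, B, C, D, E, G, H}. Minimal: {H}⁺ = {H}; {B}⁺ = {B} — none reach the full schema.
{C, H}⁺: C→BE adds B, E; BE→ACG adds A, G; BE→D adds D → {A, B, C, D, E, G, H}. Minimal: {H}⁺ = {H}; {C}⁺ = {A, B, C, D, E, G} — none reach the full schema.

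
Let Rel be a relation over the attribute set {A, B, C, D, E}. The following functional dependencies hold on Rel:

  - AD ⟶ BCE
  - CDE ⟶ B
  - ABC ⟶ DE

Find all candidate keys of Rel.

Attribute A never appears on the right-hand side of any dependency, so A must belong to every candidate key.
{A}⁺ = {A}, which is not all of the schema, so we must add further attributes.
{A, D}⁺: AD→BCE adds B, C, E → {A, B, C, D, E}. Minimal: {D}⁺ = {D}; {A}⁺ = {A} — none reach the full schema.
{A, B, C}⁺: ABC→DE adds D, E → {A, B, C, D, E}. Minimal: {B, C}⁺ = {B, C}; {A, C}⁺ = {A, C}; {A, B}⁺ = {A, B} — none reach the full schema.
Any other superkey contains one of these as a subset, so there are no further candidate keys.

{A, D}, {A, B, C}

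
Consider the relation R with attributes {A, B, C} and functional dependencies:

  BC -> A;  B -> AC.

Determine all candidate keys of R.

(B)

Attribute B never appears on the right-hand side of any dependency, so B must belong to every candidate key.
{B}⁺ = {A, B, C}, which is all of the schema, so {B} is the only candidate key.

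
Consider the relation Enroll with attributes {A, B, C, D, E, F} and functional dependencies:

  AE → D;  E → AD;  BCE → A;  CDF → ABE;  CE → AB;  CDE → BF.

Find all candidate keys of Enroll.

Attribute C never appears on the right-hand side of any dependency, so C must belong to every candidate key.
{C}⁺ = {C}, which is not all of the schema, so we must add further attributes.
{C, E}⁺: E→AD adds A, D; CE→AB adds B; CDE→BF adds F → {A, B, C, D, E, F}.
{C, D, F}⁺: CDF→ABE adds A, B, E → {A, B, C, D, E, F}.
Any other superkey contains one of these as a subset, so there are no further candidate keys.

{C, E}, {C, D, F}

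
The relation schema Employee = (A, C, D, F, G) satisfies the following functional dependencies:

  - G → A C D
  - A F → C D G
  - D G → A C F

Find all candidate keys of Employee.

{G}⁺: G→ACD adds A, C, D; DG→ACF adds F → {A, C, D, F, G}.
{A, F}⁺: AF→CDG adds C, D, G → {A, C, D, F, G}.

G, AF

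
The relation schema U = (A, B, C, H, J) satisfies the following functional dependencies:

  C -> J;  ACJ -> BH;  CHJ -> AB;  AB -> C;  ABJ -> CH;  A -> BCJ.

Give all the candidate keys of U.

{A}⁺: A→BCJ adds B, C, J; ACJ→BH adds H → {A, B, C, H, J}.
{C, H}⁺: C→J adds J; CHJ→AB adds A, B → {A, B, C, H, J}.

{A}, {C, H}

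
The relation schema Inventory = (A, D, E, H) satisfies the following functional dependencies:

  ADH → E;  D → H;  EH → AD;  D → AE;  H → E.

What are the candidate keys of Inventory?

{D}, {H}

{D}⁺: D→H adds H; D→AE adds A, E → {A, D, E, H}.
{H}⁺: H→E adds E; EH→AD adds A, D → {A, D, E, H}.
Any other superkey contains one of these as a subset, so there are no further candidate keys.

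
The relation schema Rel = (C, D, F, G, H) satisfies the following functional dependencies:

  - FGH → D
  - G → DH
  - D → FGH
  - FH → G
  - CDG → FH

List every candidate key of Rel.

{C, D}; {C, G}; {C, F, H}

Attribute C never appears on the right-hand side of any dependency, so C must belong to every candidate key.
{C}⁺ = {C}, which is not all of the schema, so we must add further attributes.
{C, D}⁺: D→FGH adds F, G, H → {C, D, F, G, H}. Minimal: {D}⁺ = {D, F, G, H}; {C}⁺ = {C} — none reach the full schema.
{C, G}⁺: G→DH adds D, H; D→FGH adds F → {C, D, F, G, H}. Minimal: {G}⁺ = {D, F, G, H}; {C}⁺ = {C} — none reach the full schema.
{C, F, H}⁺: FH→G adds G; FGH→D adds D → {C, D, F, G, H}. Minimal: {F, H}⁺ = {D, F, G, H}; {C, H}⁺ = {C, H}; {C, F}⁺ = {C, F} — none reach the full schema.
Any other superkey contains one of these as a subset, so there are no further candidate keys.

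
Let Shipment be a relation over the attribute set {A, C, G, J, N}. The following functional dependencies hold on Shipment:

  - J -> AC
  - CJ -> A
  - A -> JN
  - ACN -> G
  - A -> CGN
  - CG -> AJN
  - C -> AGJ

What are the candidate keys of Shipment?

{A}, {C}, {J}

{A}⁺: A→JN adds J, N; A→CGN adds C, G → {A, C, G, J, N}.
{C}⁺: C→AGJ adds A, G, J; A→JN adds N → {A, C, G, J, N}.
{J}⁺: J→AC adds A, C; A→JN adds N; ACN→G adds G → {A, C, G, J, N}.
Any other superkey contains one of these as a subset, so there are no further candidate keys.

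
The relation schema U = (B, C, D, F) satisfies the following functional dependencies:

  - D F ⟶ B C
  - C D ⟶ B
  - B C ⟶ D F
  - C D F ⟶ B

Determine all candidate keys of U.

{B, C}⁺: BC→DF adds D, F → {B, C, D, F}. Minimal: {C}⁺ = {C}; {B}⁺ = {B} — none reach the full schema.
{C, D}⁺: CD→B adds B; BC→DF adds F → {B, C, D, F}. Minimal: {D}⁺ = {D}; {C}⁺ = {C} — none reach the full schema.
{D, F}⁺: DF→BC adds B, C → {B, C, D, F}. Minimal: {F}⁺ = {F}; {D}⁺ = {D} — none reach the full schema.

{B, C}, {C, D}, {D, F}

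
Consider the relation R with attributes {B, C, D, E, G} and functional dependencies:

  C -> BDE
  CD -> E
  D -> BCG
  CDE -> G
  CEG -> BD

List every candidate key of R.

C, D

{C}⁺: C→BDE adds B, D, E; D→BCG adds G → {B, C, D, E, G}.
{D}⁺: D→BCG adds B, C, G; C→BDE adds E → {B, C, D, E, G}.
Any other superkey contains one of these as a subset, so there are no further candidate keys.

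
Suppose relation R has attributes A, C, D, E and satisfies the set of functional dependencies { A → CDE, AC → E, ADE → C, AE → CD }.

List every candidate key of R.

Attribute A never appears on the right-hand side of any dependency, so A must belong to every candidate key.
{A}⁺ = {A, C, D, E}, which is all of the schema, so {A} is the only candidate key.

{A}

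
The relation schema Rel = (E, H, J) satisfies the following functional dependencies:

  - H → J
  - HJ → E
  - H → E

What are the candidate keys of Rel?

Attribute H never appears on the right-hand side of any dependency, so H must belong to every candidate key.
{H}⁺ = {E, H, J}, which is all of the schema, so {H} is the only candidate key.

{H}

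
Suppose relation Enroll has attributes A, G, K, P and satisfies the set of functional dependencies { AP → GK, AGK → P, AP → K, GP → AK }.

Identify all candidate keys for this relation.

{A, P}⁺: AP→GK adds G, K → {A, G, K, P}. Minimal: {P}⁺ = {P}; {A}⁺ = {A} — none reach the full schema.
{G, P}⁺: GP→AK adds A, K → {A, G, K, P}. Minimal: {P}⁺ = {P}; {G}⁺ = {G} — none reach the full schema.
{A, G, K}⁺: AGK→P adds P → {A, G, K, P}. Minimal: {G, K}⁺ = {G, K}; {A, K}⁺ = {A, K}; {A, G}⁺ = {A, G} — none reach the full schema.
Any other superkey contains one of these as a subset, so there are no further candidate keys.

(A, P); (G, P); (A, G, K)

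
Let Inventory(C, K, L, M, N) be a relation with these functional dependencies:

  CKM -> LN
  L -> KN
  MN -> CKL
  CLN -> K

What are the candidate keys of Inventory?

Attribute M never appears on the right-hand side of any dependency, so M must belong to every candidate key.
{M}⁺ = {M}, which is not all of the schema, so we must add further attributes.
{L, M}⁺: L→KN adds K, N; MN→CKL adds C → {C, K, L, M, N}. Minimal: {M}⁺ = {M}; {L}⁺ = {K, L, N} — none reach the full schema.
{M, N}⁺: MN→CKL adds C, K, L → {C, K, L, M, N}. Minimal: {N}⁺ = {N}; {M}⁺ = {M} — none reach the full schema.
{C, K, M}⁺: CKM→LN adds L, N → {C, K, L, M, N}. Minimal: {K, M}⁺ = {K, M}; {C, M}⁺ = {C, M}; {C, K}⁺ = {C, K} — none reach the full schema.

{L, M}, {M, N}, {C, K, M}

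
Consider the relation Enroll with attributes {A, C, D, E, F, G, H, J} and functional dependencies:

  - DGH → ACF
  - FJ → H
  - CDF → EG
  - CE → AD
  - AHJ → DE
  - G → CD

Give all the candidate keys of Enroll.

Attribute J never appears on the right-hand side of any dependency, so J must belong to every candidate key.
{J}⁺ = {J}, which is not all of the schema, so we must add further attributes.
{F, G, J}⁺: FJ→H adds H; G→CD adds C, D; DGH→ACF adds A; CDF→EG adds E → {A, C, D, E, F, G, H, J}.
{G, H, J}⁺: G→CD adds C, D; DGH→ACF adds A, F; CDF→EG adds E → {A, C, D, E, F, G, H, J}.
{A, C, F, J}⁺: FJ→H adds H; AHJ→DE adds D, E; CDF→EG adds G → {A, C, D, E, F, G, H, J}.
{C, D, F, J}⁺: FJ→H adds H; CDF→EG adds E, G; CE→AD adds A → {A, C, D, E, F, G, H, J}.
{C, E, F, J}⁺: FJ→H adds H; CE→AD adds A, D; CDF→EG adds G → {A, C, D, E, F, G, H, J}.
Any other superkey contains one of these as a subset, so there are no further candidate keys.

{F, G, J}, {G, H, J}, {A, C, F, J}, {C, D, F, J}, {C, E, F, J}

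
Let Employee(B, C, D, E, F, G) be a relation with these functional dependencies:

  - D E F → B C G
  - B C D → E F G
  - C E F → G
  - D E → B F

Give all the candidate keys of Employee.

Attribute D never appears on the right-hand side of any dependency, so D must belong to every candidate key.
{D}⁺ = {D}, which is not all of the schema, so we must add further attributes.
{D, E}⁺: DE→BF adds B, F; DEF→BCG adds C, G → {B, C, D, E, F, G}. Minimal: {E}⁺ = {E}; {D}⁺ = {D} — none reach the full schema.
{B, C, D}⁺: BCD→EFG adds E, F, G → {B, C, D, E, F, G}. Minimal: {C, D}⁺ = {C, D}; {B, D}⁺ = {B, D}; {B, C}⁺ = {B, C} — none reach the full schema.
Any other superkey contains one of these as a subset, so there are no further candidate keys.

{D, E}; {B, C, D}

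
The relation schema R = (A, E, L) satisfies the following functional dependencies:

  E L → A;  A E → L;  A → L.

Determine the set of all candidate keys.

Attribute E never appears on the right-hand side of any dependency, so E must belong to every candidate key.
{E}⁺ = {E}, which is not all of the schema, so we must add further attributes.
{A, E}⁺: AE→L adds L → {A, E, L}.
{E, L}⁺: EL→A adds A → {A, E, L}.

AE; EL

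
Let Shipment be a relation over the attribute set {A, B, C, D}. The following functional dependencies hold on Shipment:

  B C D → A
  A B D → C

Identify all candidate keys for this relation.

{A, B, D}, {B, C, D}

Attributes B, D never appear on any right-hand side, so every candidate key must contain {B, D}.
{B, D}⁺ = {B, D}, which is not all of the schema, so we must add further attributes.
{A, B, D}⁺: ABD→C adds C → {A, B, C, D}. Minimal: {B, D}⁺ = {B, D}; {A, D}⁺ = {A, D}; {A, B}⁺ = {A, B} — none reach the full schema.
{B, C, D}⁺: BCD→A adds A → {A, B, C, D}. Minimal: {C, D}⁺ = {C, D}; {B, D}⁺ = {B, D}; {B, C}⁺ = {B, C} — none reach the full schema.
Any other superkey contains one of these as a subset, so there are no further candidate keys.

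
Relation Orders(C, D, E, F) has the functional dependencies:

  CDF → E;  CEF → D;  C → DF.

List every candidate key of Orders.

Attribute C never appears on the right-hand side of any dependency, so C must belong to every candidate key.
{C}⁺ = {C, D, E, F}, which is all of the schema, so {C} is the only candidate key.

{C}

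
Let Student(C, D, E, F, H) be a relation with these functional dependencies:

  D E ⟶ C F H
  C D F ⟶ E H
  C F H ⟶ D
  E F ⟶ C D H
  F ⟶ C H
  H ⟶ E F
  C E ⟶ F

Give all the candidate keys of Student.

{F}⁺: F→CH adds C, H; H→EF adds E; CFH→D adds D → {C, D, E, F, H}.
{H}⁺: H→EF adds E, F; EF→CDH adds C, D → {C, D, E, F, H}.
{C, E}⁺: CE→F adds F; EF→CDH adds D, H → {C, D, E, F, H}. Minimal: {E}⁺ = {E}; {C}⁺ = {C} — none reach the full schema.
{D, E}⁺: DE→CFH adds C, F, H → {C, D, E, F, H}. Minimal: {E}⁺ = {E}; {D}⁺ = {D} — none reach the full schema.

F; H; CE; DE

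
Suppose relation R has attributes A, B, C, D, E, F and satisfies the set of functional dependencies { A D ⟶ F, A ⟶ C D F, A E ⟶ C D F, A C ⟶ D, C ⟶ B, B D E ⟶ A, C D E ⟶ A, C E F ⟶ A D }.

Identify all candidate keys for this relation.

Attribute E never appears on the right-hand side of any dependency, so E must belong to every candidate key.
{E}⁺ = {E}, which is not all of the schema, so we must add further attributes.
{A, E}⁺: A→CDF adds C, D, F; C→B adds B → {A, B, C, D, E, F}. Minimal: {E}⁺ = {E}; {A}⁺ = {A, B, C, D, F} — none reach the full schema.
{B, D, E}⁺: BDE→A adds A; AD→F adds F; A→CDF adds C → {A, B, C, D, E, F}. Minimal: {D, E}⁺ = {D, E}; {B, E}⁺ = {B, E}; {B, D}⁺ = {B, D} — none reach the full schema.
{C, D, E}⁺: C→B adds B; BDE→A adds A; AD→F adds F → {A, B, C, D, E, F}. Minimal: {D, E}⁺ = {D, E}; {C, E}⁺ = {B, C, E}; {C, D}⁺ = {B, C, D} — none reach the full schema.
{C, E, F}⁺: C→B adds B; CEF→AD adds A, D → {A, B, C, D, E, F}. Minimal: {E, F}⁺ = {E, F}; {C, F}⁺ = {B, C, F}; {C, E}⁺ = {B, C, E} — none reach the full schema.

{A, E}; {B, D, E}; {C, D, E}; {C, E, F}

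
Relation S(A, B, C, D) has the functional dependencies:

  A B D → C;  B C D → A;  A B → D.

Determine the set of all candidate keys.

AB, BCD

Attribute B never appears on the right-hand side of any dependency, so B must belong to every candidate key.
{B}⁺ = {B}, which is not all of the schema, so we must add further attributes.
{A, B}⁺: AB→D adds D; ABD→C adds C → {A, B, C, D}.
{B, C, D}⁺: BCD→A adds A → {A, B, C, D}.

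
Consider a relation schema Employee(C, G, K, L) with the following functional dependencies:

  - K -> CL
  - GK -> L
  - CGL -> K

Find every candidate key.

Attribute G never appears on the right-hand side of any dependency, so G must belong to every candidate key.
{G}⁺ = {G}, which is not all of the schema, so we must add further attributes.
{G, K}⁺: K→CL adds C, L → {C, G, K, L}.
{C, G, L}⁺: CGL→K adds K → {C, G, K, L}.

{G, K}, {C, G, L}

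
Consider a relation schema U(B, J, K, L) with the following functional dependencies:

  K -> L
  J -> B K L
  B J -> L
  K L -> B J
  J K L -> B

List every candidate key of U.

{J}⁺: J→BKL adds B, K, L → {B, J, K, L}.
{K}⁺: K→L adds L; KL→BJ adds B, J → {B, J, K, L}.
Any other superkey contains one of these as a subset, so there are no further candidate keys.

J, K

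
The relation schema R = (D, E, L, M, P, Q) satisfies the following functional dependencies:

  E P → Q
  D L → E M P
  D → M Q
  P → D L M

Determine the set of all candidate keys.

{P}⁺: P→DLM adds D, L, M; DL→EMP adds E; D→MQ adds Q → {D, E, L, M, P, Q}.
{D, L}⁺: DL→EMP adds E, M, P; D→MQ adds Q → {D, E, L, M, P, Q}. Minimal: {L}⁺ = {L}; {D}⁺ = {D, M, Q} — none reach the full schema.

P, DL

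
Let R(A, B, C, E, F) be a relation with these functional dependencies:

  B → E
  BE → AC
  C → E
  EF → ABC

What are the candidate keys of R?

Attribute F never appears on the right-hand side of any dependency, so F must belong to every candidate key.
{F}⁺ = {F}, which is not all of the schema, so we must add further attributes.
{B, F}⁺: B→E adds E; BE→AC adds A, C → {A, B, C, E, F}. Minimal: {F}⁺ = {F}; {B}⁺ = {A, B, C, E} — none reach the full schema.
{C, F}⁺: C→E adds E; EF→ABC adds A, B → {A, B, C, E, F}. Minimal: {F}⁺ = {F}; {C}⁺ = {C, E} — none reach the full schema.
{E, F}⁺: EF→ABC adds A, B, C → {A, B, C, E, F}. Minimal: {F}⁺ = {F}; {E}⁺ = {E} — none reach the full schema.

(B, F), (C, F), (E, F)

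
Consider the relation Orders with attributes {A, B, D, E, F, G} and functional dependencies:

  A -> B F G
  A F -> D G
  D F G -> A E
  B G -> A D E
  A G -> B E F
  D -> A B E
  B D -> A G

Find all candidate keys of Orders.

{A}⁺: A→BFG adds B, F, G; AF→DG adds D; DFG→AE adds E → {A, B, D, E, F, G}.
{D}⁺: D→ABE adds A, B, E; BD→AG adds G; A→BFG adds F → {A, B, D, E, F, G}.
{B, G}⁺: BG→ADE adds A, D, E; AG→BEF adds F → {A, B, D, E, F, G}. Minimal: {G}⁺ = {G}; {B}⁺ = {B} — none reach the full schema.

(A), (D), (B, G)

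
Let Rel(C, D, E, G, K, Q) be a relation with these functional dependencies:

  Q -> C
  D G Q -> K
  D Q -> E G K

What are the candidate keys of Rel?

(D, Q)

Attributes D, Q never appear on any right-hand side, so every candidate key must contain {D, Q}.
{D, Q}⁺ = {C, D, E, G, K, Q}, which is all of the schema, so {D, Q} is the only candidate key.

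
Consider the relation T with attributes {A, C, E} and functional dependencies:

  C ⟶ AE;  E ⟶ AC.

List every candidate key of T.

{C}⁺: C→AE adds A, E → {A, C, E}.
{E}⁺: E→AC adds A, C → {A, C, E}.

{C}, {E}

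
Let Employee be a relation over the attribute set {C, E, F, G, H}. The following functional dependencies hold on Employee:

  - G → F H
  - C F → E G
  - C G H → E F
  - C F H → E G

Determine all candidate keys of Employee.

Attribute C never appears on the right-hand side of any dependency, so C must belong to every candidate key.
{C}⁺ = {C}, which is not all of the schema, so we must add further attributes.
{C, F}⁺: CF→EG adds E, G; G→FH adds H → {C, E, F, G, H}.
{C, G}⁺: G→FH adds F, H; CF→EG adds E → {C, E, F, G, H}.
Any other superkey contains one of these as a subset, so there are no further candidate keys.

CF, CG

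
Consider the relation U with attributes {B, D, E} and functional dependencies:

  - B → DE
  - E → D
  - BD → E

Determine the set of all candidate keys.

Attribute B never appears on the right-hand side of any dependency, so B must belong to every candidate key.
{B}⁺ = {B, D, E}, which is all of the schema, so {B} is the only candidate key.

B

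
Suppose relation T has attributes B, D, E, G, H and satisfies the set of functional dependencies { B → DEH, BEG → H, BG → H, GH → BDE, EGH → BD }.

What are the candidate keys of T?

Attribute G never appears on the right-hand side of any dependency, so G must belong to every candidate key.
{G}⁺ = {G}, which is not all of the schema, so we must add further attributes.
{B, G}⁺: B→DEH adds D, E, H → {B, D, E, G, H}. Minimal: {G}⁺ = {G}; {B}⁺ = {B, D, E, H} — none reach the full schema.
{G, H}⁺: GH→BDE adds B, D, E → {B, D, E, G, H}. Minimal: {H}⁺ = {H}; {G}⁺ = {G} — none reach the full schema.
Any other superkey contains one of these as a subset, so there are no further candidate keys.

{B, G}, {G, H}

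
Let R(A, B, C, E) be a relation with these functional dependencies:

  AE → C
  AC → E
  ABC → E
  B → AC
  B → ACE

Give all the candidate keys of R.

B

Attribute B never appears on the right-hand side of any dependency, so B must belong to every candidate key.
{B}⁺ = {A, B, C, E}, which is all of the schema, so {B} is the only candidate key.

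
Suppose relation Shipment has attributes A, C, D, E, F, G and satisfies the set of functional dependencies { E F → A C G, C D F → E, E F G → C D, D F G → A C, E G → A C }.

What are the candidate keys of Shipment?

Attribute F never appears on the right-hand side of any dependency, so F must belong to every candidate key.
{F}⁺ = {F}, which is not all of the schema, so we must add further attributes.
{E, F}⁺: EF→ACG adds A, C, G; EFG→CD adds D → {A, C, D, E, F, G}.
{C, D, F}⁺: CDF→E adds E; EF→ACG adds A, G → {A, C, D, E, F, G}.
{D, F, G}⁺: DFG→AC adds A, C; CDF→E adds E → {A, C, D, E, F, G}.

(E, F); (C, D, F); (D, F, G)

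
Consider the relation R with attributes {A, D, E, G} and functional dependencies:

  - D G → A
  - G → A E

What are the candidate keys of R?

DG

Attributes D, G never appear on any right-hand side, so every candidate key must contain {D, G}.
{D, G}⁺ = {A, D, E, G}, which is all of the schema, so {D, G} is the only candidate key.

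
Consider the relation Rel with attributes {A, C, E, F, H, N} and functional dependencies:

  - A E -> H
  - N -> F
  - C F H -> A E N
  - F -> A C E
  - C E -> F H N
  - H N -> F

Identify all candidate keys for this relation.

{F}⁺: F→ACE adds A, C, E; CE→FHN adds H, N → {A, C, E, F, H, N}.
{N}⁺: N→F adds F; F→ACE adds A, C, E; CE→FHN adds H → {A, C, E, F, H, N}.
{C, E}⁺: CE→FHN adds F, H, N; CFH→AEN adds A → {A, C, E, F, H, N}. Minimal: {E}⁺ = {E}; {C}⁺ = {C} — none reach the full schema.

F, N, CE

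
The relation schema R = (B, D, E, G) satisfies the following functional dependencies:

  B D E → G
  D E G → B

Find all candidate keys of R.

(B, D, E), (D, E, G)

{B, D, E}⁺: BDE→G adds G → {B, D, E, G}. Minimal: {D, E}⁺ = {D, E}; {B, E}⁺ = {B, E}; {B, D}⁺ = {B, D} — none reach the full schema.
{D, E, G}⁺: DEG→B adds B → {B, D, E, G}. Minimal: {E, G}⁺ = {E, G}; {D, G}⁺ = {D, G}; {D, E}⁺ = {D, E} — none reach the full schema.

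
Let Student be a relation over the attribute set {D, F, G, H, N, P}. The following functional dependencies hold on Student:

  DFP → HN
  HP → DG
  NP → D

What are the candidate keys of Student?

Attributes F, P never appear on any right-hand side, so every candidate key must contain {F, P}.
{F, P}⁺ = {F, P}, which is not all of the schema, so we must add further attributes.
{D, F, P}⁺: DFP→HN adds H, N; HP→DG adds G → {D, F, G, H, N, P}. Minimal: {F, P}⁺ = {F, P}; {D, P}⁺ = {D, P}; {D, F}⁺ = {D, F} — none reach the full schema.
{F, H, P}⁺: HP→DG adds D, G; DFP→HN adds N → {D, F, G, H, N, P}. Minimal: {H, P}⁺ = {D, G, H, P}; {F, P}⁺ = {F, P}; {F, H}⁺ = {F, H} — none reach the full schema.
{F, N, P}⁺: NP→D adds D; DFP→HN adds H; HP→DG adds G → {D, F, G, H, N, P}. Minimal: {N, P}⁺ = {D, N, P}; {F, P}⁺ = {F, P}; {F, N}⁺ = {F, N} — none reach the full schema.
Any other superkey contains one of these as a subset, so there are no further candidate keys.

{D, F, P}, {F, H, P}, {F, N, P}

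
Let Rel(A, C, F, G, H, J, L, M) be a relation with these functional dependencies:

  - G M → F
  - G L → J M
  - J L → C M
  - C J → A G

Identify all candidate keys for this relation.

GHL; HJL

Attributes H, L never appear on any right-hand side, so every candidate key must contain {H, L}.
{H, L}⁺ = {H, L}, which is not all of the schema, so we must add further attributes.
{G, H, L}⁺: GL→JM adds J, M; JL→CM adds C; CJ→AG adds A; GM→F adds F → {A, C, F, G, H, J, L, M}. Minimal: {H, L}⁺ = {H, L}; {G, L}⁺ = {A, C, F, G, J, L, M}; {G, H}⁺ = {G, H} — none reach the full schema.
{H, J, L}⁺: JL→CM adds C, M; CJ→AG adds A, G; GM→F adds F → {A, C, F, G, H, J, L, M}. Minimal: {J, L}⁺ = {A, C, F, G, J, L, M}; {H, L}⁺ = {H, L}; {H, J}⁺ = {H, J} — none reach the full schema.
Any other superkey contains one of these as a subset, so there are no further candidate keys.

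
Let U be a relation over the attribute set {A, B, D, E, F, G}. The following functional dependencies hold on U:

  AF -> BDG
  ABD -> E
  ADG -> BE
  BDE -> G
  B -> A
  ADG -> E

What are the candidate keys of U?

{A, F}, {B, F}

Attribute F never appears on the right-hand side of any dependency, so F must belong to every candidate key.
{F}⁺ = {F}, which is not all of the schema, so we must add further attributes.
{A, F}⁺: AF→BDG adds B, D, G; ABD→E adds E → {A, B, D, E, F, G}.
{B, F}⁺: B→A adds A; AF→BDG adds D, G; ABD→E adds E → {A, B, D, E, F, G}.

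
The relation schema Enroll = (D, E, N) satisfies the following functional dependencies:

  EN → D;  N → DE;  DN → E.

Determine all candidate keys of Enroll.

Attribute N never appears on the right-hand side of any dependency, so N must belong to every candidate key.
{N}⁺ = {D, E, N}, which is all of the schema, so {N} is the only candidate key.

(N)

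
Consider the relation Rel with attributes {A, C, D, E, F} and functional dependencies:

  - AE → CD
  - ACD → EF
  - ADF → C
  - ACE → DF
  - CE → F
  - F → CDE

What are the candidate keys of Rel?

{A, E}, {A, F}, {A, C, D}

Attribute A never appears on the right-hand side of any dependency, so A must belong to every candidate key.
{A}⁺ = {A}, which is not all of the schema, so we must add further attributes.
{A, E}⁺: AE→CD adds C, D; ACD→EF adds F → {A, C, D, E, F}. Minimal: {E}⁺ = {E}; {A}⁺ = {A} — none reach the full schema.
{A, F}⁺: F→CDE adds C, D, E → {A, C, D, E, F}. Minimal: {F}⁺ = {C, D, E, F}; {A}⁺ = {A} — none reach the full schema.
{A, C, D}⁺: ACD→EF adds E, F → {A, C, D, E, F}. Minimal: {C, D}⁺ = {C, D}; {A, D}⁺ = {A, D}; {A, C}⁺ = {A, C} — none reach the full schema.
Any other superkey contains one of these as a subset, so there are no further candidate keys.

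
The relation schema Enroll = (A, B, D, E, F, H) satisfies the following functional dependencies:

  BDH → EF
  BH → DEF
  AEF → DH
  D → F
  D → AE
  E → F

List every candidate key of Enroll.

Attribute B never appears on the right-hand side of any dependency, so B must belong to every candidate key.
{B}⁺ = {B}, which is not all of the schema, so we must add further attributes.
{B, D}⁺: D→F adds F; D→AE adds A, E; AEF→DH adds H → {A, B, D, E, F, H}. Minimal: {D}⁺ = {A, D, E, F, H}; {B}⁺ = {B} — none reach the full schema.
{B, H}⁺: BH→DEF adds D, E, F; D→AE adds A → {A, B, D, E, F, H}. Minimal: {H}⁺ = {H}; {B}⁺ = {B} — none reach the full schema.
{A, B, E}⁺: E→F adds F; AEF→DH adds D, H → {A, B, D, E, F, H}. Minimal: {B, E}⁺ = {B, E, F}; {A, E}⁺ = {A, D, E, F, H}; {A, B}⁺ = {A, B} — none reach the full schema.

(B, D), (B, H), (A, B, E)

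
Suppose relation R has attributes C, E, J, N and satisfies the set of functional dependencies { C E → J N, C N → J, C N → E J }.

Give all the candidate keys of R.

(C, E), (C, N)

{C, E}⁺: CE→JN adds J, N → {C, E, J, N}. Minimal: {E}⁺ = {E}; {C}⁺ = {C} — none reach the full schema.
{C, N}⁺: CN→J adds J; CN→EJ adds E → {C, E, J, N}. Minimal: {N}⁺ = {N}; {C}⁺ = {C} — none reach the full schema.
Any other superkey contains one of these as a subset, so there are no further candidate keys.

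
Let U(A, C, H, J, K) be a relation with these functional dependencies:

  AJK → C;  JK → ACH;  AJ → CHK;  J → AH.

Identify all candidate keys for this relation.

(J)

Attribute J never appears on the right-hand side of any dependency, so J must belong to every candidate key.
{J}⁺ = {A, C, H, J, K}, which is all of the schema, so {J} is the only candidate key.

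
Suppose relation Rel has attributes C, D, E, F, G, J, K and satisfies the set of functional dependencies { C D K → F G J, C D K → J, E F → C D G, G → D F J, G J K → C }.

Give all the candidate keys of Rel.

EFK, EGK, CDEK

Attributes E, K never appear on any right-hand side, so every candidate key must contain {E, K}.
{E, K}⁺ = {E, K}, which is not all of the schema, so we must add further attributes.
{E, F, K}⁺: EF→CDG adds C, D, G; G→DFJ adds J → {C, D, E, F, G, J, K}. Minimal: {F, K}⁺ = {F, K}; {E, K}⁺ = {E, K}; {E, F}⁺ = {C, D, E, F, G, J} — none reach the full schema.
{E, G, K}⁺: G→DFJ adds D, F, J; GJK→C adds C → {C, D, E, F, G, J, K}. Minimal: {G, K}⁺ = {C, D, F, G, J, K}; {E, K}⁺ = {E, K}; {E, G}⁺ = {C, D, E, F, G, J} — none reach the full schema.
{C, D, E, K}⁺: CDK→FGJ adds F, G, J → {C, D, E, F, G, J, K}. Minimal: {D, E, K}⁺ = {D, E, K}; {C, E, K}⁺ = {C, E, K}; {C, D, K}⁺ = {C, D, F, G, J, K}; … — none reach the full schema.
Any other superkey contains one of these as a subset, so there are no further candidate keys.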